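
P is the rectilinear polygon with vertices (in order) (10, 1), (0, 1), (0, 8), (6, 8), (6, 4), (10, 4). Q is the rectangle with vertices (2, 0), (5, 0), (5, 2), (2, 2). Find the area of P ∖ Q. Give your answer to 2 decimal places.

|P| = 54, |P∩Q| = 3.
|P ∖ Q| = |P| − |P∩Q| = 54 − 3 = 51.00.

51.00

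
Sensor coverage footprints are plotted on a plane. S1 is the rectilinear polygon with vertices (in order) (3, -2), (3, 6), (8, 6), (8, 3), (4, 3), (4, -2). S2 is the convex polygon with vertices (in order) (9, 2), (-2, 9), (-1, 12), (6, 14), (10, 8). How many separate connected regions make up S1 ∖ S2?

1

S1 ∖ S2 is a single connected region.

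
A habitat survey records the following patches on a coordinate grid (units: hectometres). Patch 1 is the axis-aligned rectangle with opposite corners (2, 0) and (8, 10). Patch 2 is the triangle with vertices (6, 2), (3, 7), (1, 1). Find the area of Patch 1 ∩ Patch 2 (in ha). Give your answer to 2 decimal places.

The intersection is the polygon with vertices (2,4), (3,7), (6,2), (2,1.2).
By the shoelace formula its area is 12.60.

12.60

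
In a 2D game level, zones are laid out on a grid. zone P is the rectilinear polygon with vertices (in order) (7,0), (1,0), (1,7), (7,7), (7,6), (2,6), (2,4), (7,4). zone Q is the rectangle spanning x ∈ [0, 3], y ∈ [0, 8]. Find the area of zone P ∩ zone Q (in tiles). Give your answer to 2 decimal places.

The intersection is the polygon with vertices (1,0), (1,7), (3,7), (3,6), (2,6), (2,4), (3,4), (3,0).
By the shoelace formula its area is 12.00.

12.00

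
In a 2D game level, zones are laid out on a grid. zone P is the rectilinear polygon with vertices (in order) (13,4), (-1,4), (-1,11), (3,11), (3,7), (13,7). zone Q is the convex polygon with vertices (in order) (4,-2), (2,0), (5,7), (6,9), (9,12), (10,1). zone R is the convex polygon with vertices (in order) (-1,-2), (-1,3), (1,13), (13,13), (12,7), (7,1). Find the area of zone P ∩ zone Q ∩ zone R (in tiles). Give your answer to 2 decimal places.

The intersection is the polygon with vertices (5,7), (9.454,7), (9.705,4.246), (9.5,4), (3.714,4).
By the shoelace formula its area is 15.67.

15.67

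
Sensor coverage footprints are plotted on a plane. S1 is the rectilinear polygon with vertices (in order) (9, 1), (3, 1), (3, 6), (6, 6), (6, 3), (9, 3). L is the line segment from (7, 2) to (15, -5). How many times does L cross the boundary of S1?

The segment meets the boundary at (8.143,1).

1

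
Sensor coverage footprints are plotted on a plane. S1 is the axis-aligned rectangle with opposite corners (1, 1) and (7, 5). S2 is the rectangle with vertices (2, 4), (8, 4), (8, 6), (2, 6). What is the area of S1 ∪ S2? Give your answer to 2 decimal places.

By inclusion–exclusion:
Individual areas: |S1| = 24, |S2| = 12.
|S1∩S2|: x∈[2,7], y∈[4,5] → 5·1 = 5.
|S1 ∪ S2| = 36 − 5 = 31.00.

31.00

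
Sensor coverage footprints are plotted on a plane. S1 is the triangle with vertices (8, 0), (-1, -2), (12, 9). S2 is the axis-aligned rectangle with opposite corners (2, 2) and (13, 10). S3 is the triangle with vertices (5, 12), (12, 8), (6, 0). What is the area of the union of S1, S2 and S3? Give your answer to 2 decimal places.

By inclusion–exclusion:
Individual areas: |S1| = 36.5, |S2| = 88, |S3| = 40.
|S1∩S2| = 18.0657.
|S1∩S3| = 14.6473.
|S2∩S3| = 35.
|S1∩S2∩S3| = 12.9806.
|S1 ∪ S2 ∪ S3| = 164.5 − 67.713 + 12.9806 = 109.77.

109.77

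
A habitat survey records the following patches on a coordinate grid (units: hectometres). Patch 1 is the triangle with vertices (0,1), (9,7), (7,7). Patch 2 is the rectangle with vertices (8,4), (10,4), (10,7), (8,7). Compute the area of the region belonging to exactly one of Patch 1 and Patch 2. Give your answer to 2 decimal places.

|Patch 1| = 6, |Patch 2| = 6, |Patch 1∩Patch 2| = 0.3333.
|Patch 1 △ Patch 2| = |Patch 1| + |Patch 2| − 2·|Patch 1∩Patch 2| = 6 + 6 − 0.6667 = 11.33.

11.33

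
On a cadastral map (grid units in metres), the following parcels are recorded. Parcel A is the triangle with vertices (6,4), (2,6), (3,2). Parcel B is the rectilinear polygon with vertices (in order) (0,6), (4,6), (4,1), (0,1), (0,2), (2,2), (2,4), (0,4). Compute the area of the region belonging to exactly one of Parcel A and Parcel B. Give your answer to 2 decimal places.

|Parcel A| = 7, |Parcel B| = 16, |Parcel A∩Parcel B| = 4.6667.
|Parcel A △ Parcel B| = |Parcel A| + |Parcel B| − 2·|Parcel A∩Parcel B| = 7 + 16 − 9.3333 = 13.67.

13.67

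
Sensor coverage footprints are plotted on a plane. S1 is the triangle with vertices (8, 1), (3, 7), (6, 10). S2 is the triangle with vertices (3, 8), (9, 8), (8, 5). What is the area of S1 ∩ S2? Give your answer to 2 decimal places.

The intersection is the polygon with vertices (4,8), (6.444,8), (6.974,5.615), (3.625,7.625).
By the shoelace formula its area is 3.92.

3.92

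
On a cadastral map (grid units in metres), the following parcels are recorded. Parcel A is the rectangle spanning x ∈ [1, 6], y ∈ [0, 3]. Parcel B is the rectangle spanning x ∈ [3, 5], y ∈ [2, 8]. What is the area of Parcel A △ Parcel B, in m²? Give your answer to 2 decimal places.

|Parcel A∩Parcel B|: x∈[3,5], y∈[2,3] → 2·1 = 2.
|Parcel A △ Parcel B| = |Parcel A| + |Parcel B| − 2·|Parcel A∩Parcel B| = 15 + 12 − 4 = 23.00.

23.00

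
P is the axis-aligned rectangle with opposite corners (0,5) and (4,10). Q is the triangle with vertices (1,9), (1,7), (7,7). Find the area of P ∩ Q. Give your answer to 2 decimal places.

The intersection is the polygon with vertices (4,7), (1,7), (1,9), (4,8).
By the shoelace formula its area is 4.50.

4.50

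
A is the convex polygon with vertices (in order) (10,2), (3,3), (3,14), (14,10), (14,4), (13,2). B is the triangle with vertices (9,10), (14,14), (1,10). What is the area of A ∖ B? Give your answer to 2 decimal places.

|A| = 105.5, |A∩B| = 10.3429.
|A ∖ B| = |A| − |A∩B| = 105.5 − 10.3429 = 95.16.

95.16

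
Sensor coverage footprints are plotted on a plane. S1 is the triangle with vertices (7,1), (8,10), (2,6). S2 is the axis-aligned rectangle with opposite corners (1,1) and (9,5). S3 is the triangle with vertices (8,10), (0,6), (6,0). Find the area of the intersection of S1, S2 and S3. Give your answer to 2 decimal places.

6.67

The intersection is the polygon with vertices (3,5), (7,5), (6.333,1.667).
By the shoelace formula its area is 6.67.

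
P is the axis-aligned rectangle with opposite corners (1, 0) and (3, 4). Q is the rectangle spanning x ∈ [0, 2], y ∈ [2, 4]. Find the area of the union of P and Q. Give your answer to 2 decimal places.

10.00

By inclusion–exclusion:
Individual areas: |P| = 8, |Q| = 4.
|P∩Q|: x∈[1,2], y∈[2,4] → 1·2 = 2.
|P ∪ Q| = 12 − 2 = 10.00.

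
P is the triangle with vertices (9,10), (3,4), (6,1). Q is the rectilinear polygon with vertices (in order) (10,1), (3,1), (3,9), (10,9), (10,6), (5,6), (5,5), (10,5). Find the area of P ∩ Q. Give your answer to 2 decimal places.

15.17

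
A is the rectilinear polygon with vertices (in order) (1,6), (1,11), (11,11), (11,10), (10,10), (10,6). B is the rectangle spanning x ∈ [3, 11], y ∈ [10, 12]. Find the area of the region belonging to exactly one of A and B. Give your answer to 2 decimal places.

46.00

|A| = 46, |B| = 16, |A∩B| = 8.
|A △ B| = |A| + |B| − 2·|A∩B| = 46 + 16 − 16 = 46.00.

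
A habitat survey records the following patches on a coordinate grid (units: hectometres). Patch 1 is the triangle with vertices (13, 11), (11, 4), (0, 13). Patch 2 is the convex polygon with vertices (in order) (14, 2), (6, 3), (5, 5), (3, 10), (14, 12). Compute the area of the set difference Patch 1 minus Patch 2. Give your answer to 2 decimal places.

|Patch 1| = 47.5, |Patch 1∩Patch 2| = 35.0607.
|Patch 1 ∖ Patch 2| = |Patch 1| − |Patch 1∩Patch 2| = 47.5 − 35.0607 = 12.44.

12.44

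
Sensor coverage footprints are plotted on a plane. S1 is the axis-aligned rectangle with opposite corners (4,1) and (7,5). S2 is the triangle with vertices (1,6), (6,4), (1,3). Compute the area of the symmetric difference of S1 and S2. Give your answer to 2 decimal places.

17.10

|S1| = 12, |S2| = 7.5, |S1∩S2| = 1.2.
|S1 △ S2| = |S1| + |S2| − 2·|S1∩S2| = 12 + 7.5 − 2.4 = 17.10.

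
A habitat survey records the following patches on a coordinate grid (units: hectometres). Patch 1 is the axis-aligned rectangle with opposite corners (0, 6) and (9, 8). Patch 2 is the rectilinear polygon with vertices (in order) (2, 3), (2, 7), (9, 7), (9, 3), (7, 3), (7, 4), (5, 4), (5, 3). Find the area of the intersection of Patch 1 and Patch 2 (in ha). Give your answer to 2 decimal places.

7.00

The intersection is the polygon with vertices (9,6), (2,6), (2,7), (9,7).
By the shoelace formula its area is 7.00.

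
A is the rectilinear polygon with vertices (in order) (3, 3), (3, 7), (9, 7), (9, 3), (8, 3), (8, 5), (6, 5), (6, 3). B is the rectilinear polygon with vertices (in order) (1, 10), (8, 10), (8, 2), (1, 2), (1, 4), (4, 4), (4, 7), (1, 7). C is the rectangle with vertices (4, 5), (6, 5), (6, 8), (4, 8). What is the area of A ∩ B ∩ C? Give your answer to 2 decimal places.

4.00

The intersection is the polygon with vertices (4,7), (6,7), (6,5), (4,5).
By the shoelace formula its area is 4.00.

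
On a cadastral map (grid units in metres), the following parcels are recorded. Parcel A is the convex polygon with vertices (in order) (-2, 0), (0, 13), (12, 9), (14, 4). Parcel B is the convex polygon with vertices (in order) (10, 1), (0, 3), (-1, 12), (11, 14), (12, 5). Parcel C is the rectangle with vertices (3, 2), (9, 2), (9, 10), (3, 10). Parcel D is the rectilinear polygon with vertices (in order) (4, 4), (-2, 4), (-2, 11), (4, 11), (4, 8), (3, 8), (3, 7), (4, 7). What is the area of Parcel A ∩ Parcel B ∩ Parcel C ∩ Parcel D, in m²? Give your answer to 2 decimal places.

5.00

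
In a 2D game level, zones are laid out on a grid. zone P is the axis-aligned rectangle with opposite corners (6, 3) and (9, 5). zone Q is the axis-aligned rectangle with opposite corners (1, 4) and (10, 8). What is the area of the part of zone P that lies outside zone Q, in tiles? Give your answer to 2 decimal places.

3.00

|zone P∩zone Q|: x∈[6,9], y∈[4,5] → 3·1 = 3.
|zone P| = 6.
|zone P ∖ zone Q| = |zone P| − |zone P∩zone Q| = 6 − 3 = 3.00.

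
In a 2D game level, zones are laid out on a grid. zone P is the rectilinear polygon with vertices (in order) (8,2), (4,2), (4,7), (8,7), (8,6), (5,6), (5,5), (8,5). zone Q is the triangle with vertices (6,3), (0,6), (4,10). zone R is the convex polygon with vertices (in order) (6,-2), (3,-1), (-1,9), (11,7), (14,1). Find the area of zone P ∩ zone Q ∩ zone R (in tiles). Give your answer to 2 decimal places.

4.43

The intersection is the polygon with vertices (4.857,7), (5.143,6), (5,6), (5,5), (5.429,5), (6,3), (4,4), (4,7).
By the shoelace formula its area is 4.43.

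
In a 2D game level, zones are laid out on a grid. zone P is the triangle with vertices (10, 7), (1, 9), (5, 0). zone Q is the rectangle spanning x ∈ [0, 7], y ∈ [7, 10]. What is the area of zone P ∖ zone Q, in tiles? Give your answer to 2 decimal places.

|zone P| = 36.5, |zone P∩zone Q| = 7.1111.
|zone P ∖ zone Q| = |zone P| − |zone P∩zone Q| = 36.5 − 7.1111 = 29.39.

29.39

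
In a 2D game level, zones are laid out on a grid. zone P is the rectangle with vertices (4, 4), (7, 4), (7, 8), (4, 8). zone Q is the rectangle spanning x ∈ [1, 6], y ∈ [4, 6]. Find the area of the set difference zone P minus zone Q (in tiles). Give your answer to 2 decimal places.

|zone P∩zone Q|: x∈[4,6], y∈[4,6] → 2·2 = 4.
|zone P| = 12.
|zone P ∖ zone Q| = |zone P| − |zone P∩zone Q| = 12 − 4 = 8.00.

8.00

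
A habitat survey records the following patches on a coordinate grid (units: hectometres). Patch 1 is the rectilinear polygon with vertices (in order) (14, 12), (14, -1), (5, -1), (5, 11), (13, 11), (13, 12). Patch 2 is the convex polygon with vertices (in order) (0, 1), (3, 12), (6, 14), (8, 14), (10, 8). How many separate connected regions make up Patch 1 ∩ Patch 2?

Patch 1 ∩ Patch 2 is a single connected region.

1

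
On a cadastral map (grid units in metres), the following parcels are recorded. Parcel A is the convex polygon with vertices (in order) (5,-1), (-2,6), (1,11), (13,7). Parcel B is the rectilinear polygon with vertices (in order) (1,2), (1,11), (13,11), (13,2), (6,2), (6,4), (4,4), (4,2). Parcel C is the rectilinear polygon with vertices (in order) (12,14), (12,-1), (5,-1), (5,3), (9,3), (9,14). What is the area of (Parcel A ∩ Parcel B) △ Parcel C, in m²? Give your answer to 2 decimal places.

|Parcel A ∩ Parcel B| = 67.
|(Parcel A ∩ Parcel B) ∩ Parcel C| = 12.5.
|(Parcel A ∩ Parcel B) △ Parcel C| = 67 + 61 − 25 = 103.00.

103.00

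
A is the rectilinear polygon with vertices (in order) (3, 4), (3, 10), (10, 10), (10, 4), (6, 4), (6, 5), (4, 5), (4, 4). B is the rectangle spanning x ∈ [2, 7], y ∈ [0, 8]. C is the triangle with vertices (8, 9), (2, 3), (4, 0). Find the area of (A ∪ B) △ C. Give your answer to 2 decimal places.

51.00

|A ∪ B| = 66.
|(A ∪ B) ∩ C| = 15.
|(A ∪ B) △ C| = 66 + 15 − 30 = 51.00.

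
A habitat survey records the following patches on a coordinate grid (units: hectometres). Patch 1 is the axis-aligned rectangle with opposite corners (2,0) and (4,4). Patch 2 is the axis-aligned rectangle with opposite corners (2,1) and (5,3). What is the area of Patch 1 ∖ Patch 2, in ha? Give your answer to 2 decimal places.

4.00

|Patch 1∩Patch 2|: x∈[2,4], y∈[1,3] → 2·2 = 4.
|Patch 1| = 8.
|Patch 1 ∖ Patch 2| = |Patch 1| − |Patch 1∩Patch 2| = 8 − 4 = 4.00.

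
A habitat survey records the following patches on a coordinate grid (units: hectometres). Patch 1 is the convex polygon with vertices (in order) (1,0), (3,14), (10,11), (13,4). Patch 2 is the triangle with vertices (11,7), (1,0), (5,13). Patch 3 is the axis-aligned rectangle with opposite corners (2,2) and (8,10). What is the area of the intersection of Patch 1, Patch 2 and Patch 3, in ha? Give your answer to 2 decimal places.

34.98

The intersection is the polygon with vertices (4.077,10), (8,10), (8,4.9), (3.857,2), (2,2), (2,3.25).
By the shoelace formula its area is 34.98.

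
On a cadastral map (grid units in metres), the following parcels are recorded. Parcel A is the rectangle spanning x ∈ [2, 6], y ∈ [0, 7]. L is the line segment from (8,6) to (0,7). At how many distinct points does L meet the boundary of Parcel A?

The segment meets the boundary at (2,6.75), (6,6.25).

2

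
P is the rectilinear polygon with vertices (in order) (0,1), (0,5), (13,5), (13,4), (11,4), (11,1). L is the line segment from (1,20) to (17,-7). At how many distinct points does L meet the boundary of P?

The segment meets the boundary at (11,3.125), (9.889,5).

2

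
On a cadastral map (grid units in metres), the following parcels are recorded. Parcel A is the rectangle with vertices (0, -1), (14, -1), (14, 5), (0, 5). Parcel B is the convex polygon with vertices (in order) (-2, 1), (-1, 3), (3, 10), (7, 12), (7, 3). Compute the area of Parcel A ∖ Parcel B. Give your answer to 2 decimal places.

64.57

|Parcel A| = 84, |Parcel A∩Parcel B| = 19.4266.
|Parcel A ∖ Parcel B| = |Parcel A| − |Parcel A∩Parcel B| = 84 − 19.4266 = 64.57.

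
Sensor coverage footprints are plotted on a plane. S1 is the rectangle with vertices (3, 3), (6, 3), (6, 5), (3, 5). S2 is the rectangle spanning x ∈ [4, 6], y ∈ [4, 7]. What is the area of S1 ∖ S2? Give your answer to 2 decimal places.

4.00

|S1∩S2|: x∈[4,6], y∈[4,5] → 2·1 = 2.
|S1| = 6.
|S1 ∖ S2| = |S1| − |S1∩S2| = 6 − 2 = 4.00.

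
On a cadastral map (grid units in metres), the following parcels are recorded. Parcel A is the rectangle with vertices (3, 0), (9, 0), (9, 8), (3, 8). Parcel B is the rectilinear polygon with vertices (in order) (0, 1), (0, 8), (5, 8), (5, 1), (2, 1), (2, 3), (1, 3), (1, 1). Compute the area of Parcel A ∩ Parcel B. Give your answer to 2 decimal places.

14.00

The intersection is the polygon with vertices (5,8), (5,1), (3,1), (3,8).
By the shoelace formula its area is 14.00.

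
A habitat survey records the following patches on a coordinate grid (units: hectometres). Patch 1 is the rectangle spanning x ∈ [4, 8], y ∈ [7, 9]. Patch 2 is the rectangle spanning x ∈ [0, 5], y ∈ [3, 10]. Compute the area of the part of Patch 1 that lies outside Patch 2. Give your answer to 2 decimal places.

6.00

|Patch 1∩Patch 2|: x∈[4,5], y∈[7,9] → 1·2 = 2.
|Patch 1| = 8.
|Patch 1 ∖ Patch 2| = |Patch 1| − |Patch 1∩Patch 2| = 8 − 2 = 6.00.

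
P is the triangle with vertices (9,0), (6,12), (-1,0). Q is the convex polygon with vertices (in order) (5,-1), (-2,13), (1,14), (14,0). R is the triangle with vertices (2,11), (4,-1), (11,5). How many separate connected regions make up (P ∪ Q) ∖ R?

(P ∪ Q) ∖ R splits into 2 disjoint pieces (area 44.2354, area 23.2369).

2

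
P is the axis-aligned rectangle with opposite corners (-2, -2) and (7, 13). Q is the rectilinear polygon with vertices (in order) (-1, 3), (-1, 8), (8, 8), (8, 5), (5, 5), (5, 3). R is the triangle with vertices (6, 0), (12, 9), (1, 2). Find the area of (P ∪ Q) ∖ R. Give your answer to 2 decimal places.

119.16

|P ∪ Q| = 138.
|(P ∪ Q) ∩ R| = 18.8409.
|(P ∪ Q) ∖ R| = 138 − 18.8409 = 119.16.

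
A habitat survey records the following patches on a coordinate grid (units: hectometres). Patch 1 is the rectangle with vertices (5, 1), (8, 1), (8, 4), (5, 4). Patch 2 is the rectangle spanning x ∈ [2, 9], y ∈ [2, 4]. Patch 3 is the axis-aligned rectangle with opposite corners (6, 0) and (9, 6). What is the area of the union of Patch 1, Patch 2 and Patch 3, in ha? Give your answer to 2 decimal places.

27.00

By inclusion–exclusion:
Individual areas: |Patch 1| = 9, |Patch 2| = 14, |Patch 3| = 18.
|Patch 1∩Patch 2|: x∈[5,8], y∈[2,4] → 3·2 = 6.
|Patch 1∩Patch 3|: x∈[6,8], y∈[1,4] → 2·3 = 6.
|Patch 2∩Patch 3|: x∈[6,9], y∈[2,4] → 3·2 = 6.
|Patch 1∩Patch 2∩Patch 3| = 4.
|Patch 1 ∪ Patch 2 ∪ Patch 3| = 41 − 18 + 4 = 27.00.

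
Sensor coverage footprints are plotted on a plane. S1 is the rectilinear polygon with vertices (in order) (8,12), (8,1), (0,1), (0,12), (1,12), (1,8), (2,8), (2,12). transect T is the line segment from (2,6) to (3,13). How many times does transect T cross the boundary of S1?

1

The segment meets the boundary at (2.857,12).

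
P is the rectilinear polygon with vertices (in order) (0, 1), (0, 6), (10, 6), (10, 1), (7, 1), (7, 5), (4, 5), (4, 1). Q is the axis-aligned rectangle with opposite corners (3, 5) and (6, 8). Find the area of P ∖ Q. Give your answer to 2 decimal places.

|P| = 38, |P∩Q| = 3.
|P ∖ Q| = |P| − |P∩Q| = 38 − 3 = 35.00.

35.00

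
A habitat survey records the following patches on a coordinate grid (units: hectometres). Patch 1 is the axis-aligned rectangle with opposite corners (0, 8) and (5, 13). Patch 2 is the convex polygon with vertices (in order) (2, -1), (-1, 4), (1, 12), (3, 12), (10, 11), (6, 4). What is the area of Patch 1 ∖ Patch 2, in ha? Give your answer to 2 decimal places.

|Patch 1| = 25, |Patch 1∩Patch 2| = 17.7143.
|Patch 1 ∖ Patch 2| = |Patch 1| − |Patch 1∩Patch 2| = 25 − 17.7143 = 7.29.

7.29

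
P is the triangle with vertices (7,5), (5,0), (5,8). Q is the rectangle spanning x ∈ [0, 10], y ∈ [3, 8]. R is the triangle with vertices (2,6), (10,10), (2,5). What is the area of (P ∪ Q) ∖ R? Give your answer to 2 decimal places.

48.60

|P ∪ Q| = 51.8.
|(P ∪ Q) ∩ R| = 3.2.
|(P ∪ Q) ∖ R| = 51.8 − 3.2 = 48.60.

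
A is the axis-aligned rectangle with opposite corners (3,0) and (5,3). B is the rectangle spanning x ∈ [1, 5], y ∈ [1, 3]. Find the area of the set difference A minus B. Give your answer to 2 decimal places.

|A∩B|: x∈[3,5], y∈[1,3] → 2·2 = 4.
|A| = 6.
|A ∖ B| = |A| − |A∩B| = 6 − 4 = 2.00.

2.00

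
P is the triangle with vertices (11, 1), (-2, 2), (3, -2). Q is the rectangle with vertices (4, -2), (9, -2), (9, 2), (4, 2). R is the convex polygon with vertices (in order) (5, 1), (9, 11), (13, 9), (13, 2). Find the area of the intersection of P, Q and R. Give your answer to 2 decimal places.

The intersection is the polygon with vertices (7.286,1.286), (5,1), (5.179,1.448).
By the shoelace formula its area is 0.49.

0.49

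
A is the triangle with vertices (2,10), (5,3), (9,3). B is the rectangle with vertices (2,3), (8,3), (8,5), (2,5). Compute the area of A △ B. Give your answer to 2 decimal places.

|A| = 14, |B| = 12, |A∩B| = 6.3571.
|A △ B| = |A| + |B| − 2·|A∩B| = 14 + 12 − 12.7143 = 13.29.

13.29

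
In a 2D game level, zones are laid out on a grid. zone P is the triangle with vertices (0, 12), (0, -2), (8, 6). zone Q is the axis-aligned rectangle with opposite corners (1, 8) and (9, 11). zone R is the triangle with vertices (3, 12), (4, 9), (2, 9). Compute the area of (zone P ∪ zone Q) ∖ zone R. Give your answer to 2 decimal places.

|zone P ∪ zone Q| = 73.
|(zone P ∪ zone Q) ∩ zone R| = 2.6667.
|(zone P ∪ zone Q) ∖ zone R| = 73 − 2.6667 = 70.33.

70.33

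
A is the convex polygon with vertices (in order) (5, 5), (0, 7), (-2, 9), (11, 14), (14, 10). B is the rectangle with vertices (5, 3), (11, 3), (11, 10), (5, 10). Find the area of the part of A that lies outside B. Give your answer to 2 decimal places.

52.00

|A| = 72, |A∩B| = 20.
|A ∖ B| = |A| − |A∩B| = 72 − 20 = 52.00.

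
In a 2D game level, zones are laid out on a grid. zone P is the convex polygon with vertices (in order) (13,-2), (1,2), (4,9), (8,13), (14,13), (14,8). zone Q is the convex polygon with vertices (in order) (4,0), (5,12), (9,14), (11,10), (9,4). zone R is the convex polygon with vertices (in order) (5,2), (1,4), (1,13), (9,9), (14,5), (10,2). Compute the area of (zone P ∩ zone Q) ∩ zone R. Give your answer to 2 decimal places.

The region (zone P ∩ zone Q) ∩ zone R is the polygon with vertices (4.818,9.818), (5.667,10.667), (9,9), (10.316,7.947), (9,4), (6.5,2), (5,2), (4.2,2.4).
By the shoelace formula its area is 36.27.

36.27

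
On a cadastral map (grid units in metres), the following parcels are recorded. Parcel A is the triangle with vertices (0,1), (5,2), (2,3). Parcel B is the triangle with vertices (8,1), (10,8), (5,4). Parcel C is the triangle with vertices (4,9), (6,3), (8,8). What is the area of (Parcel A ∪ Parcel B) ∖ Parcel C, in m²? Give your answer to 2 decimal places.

16.12

|Parcel A ∪ Parcel B| = 17.5.
|(Parcel A ∪ Parcel B) ∩ Parcel C| = 1.3793.
|(Parcel A ∪ Parcel B) ∖ Parcel C| = 17.5 − 1.3793 = 16.12.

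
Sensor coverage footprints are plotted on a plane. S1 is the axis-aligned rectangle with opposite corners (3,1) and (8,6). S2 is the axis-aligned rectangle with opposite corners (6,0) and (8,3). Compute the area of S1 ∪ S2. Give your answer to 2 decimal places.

By inclusion–exclusion:
Individual areas: |S1| = 25, |S2| = 6.
|S1∩S2|: x∈[6,8], y∈[1,3] → 2·2 = 4.
|S1 ∪ S2| = 31 − 4 = 27.00.

27.00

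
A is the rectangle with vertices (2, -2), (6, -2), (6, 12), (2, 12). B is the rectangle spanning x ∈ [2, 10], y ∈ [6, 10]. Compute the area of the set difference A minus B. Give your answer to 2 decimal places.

40.00

|A∩B|: x∈[2,6], y∈[6,10] → 4·4 = 16.
|A| = 56.
|A ∖ B| = |A| − |A∩B| = 56 − 16 = 40.00.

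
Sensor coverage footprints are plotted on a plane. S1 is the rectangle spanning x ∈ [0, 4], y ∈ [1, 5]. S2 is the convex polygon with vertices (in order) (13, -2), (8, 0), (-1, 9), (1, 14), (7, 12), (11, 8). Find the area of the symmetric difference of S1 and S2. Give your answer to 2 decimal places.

|S1| = 16, |S2| = 111.5, |S1∩S2| = 0.5.
|S1 △ S2| = |S1| + |S2| − 2·|S1∩S2| = 16 + 111.5 − 1 = 126.50.

126.50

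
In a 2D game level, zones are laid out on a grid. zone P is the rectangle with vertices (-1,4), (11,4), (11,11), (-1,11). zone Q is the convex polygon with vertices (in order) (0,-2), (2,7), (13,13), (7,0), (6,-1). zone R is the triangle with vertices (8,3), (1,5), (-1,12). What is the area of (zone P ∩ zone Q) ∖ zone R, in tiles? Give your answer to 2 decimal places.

33.45

|zone P ∩ zone Q| = 44.3077.
|(zone P ∩ zone Q) ∩ zone R| = 10.8589.
|(zone P ∩ zone Q) ∖ zone R| = 44.3077 − 10.8589 = 33.45.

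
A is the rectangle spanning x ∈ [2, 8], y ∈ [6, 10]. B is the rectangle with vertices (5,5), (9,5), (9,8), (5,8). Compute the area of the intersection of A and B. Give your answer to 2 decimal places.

|A∩B|: x∈[5,8], y∈[6,8] → 3·2 = 6.

6.00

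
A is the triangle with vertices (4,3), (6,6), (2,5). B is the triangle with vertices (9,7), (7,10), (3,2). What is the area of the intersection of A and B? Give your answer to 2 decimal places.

The intersection is the polygon with vertices (6,6), (4,3), (3.667,3.333), (4.857,5.714).
By the shoelace formula its area is 2.02.

2.02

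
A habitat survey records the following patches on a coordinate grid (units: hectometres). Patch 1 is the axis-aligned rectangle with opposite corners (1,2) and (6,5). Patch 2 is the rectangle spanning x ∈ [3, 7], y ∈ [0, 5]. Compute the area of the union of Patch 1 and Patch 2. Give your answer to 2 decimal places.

By inclusion–exclusion:
Individual areas: |Patch 1| = 15, |Patch 2| = 20.
|Patch 1∩Patch 2|: x∈[3,6], y∈[2,5] → 3·3 = 9.
|Patch 1 ∪ Patch 2| = 35 − 9 = 26.00.

26.00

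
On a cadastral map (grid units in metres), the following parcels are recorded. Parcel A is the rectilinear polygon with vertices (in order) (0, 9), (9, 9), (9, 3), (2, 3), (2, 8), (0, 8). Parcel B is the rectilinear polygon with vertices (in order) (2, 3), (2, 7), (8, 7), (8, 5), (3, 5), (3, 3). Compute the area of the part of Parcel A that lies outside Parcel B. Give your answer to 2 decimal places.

|Parcel A| = 44, |Parcel A∩Parcel B| = 14.
|Parcel A ∖ Parcel B| = |Parcel A| − |Parcel A∩Parcel B| = 44 − 14 = 30.00.

30.00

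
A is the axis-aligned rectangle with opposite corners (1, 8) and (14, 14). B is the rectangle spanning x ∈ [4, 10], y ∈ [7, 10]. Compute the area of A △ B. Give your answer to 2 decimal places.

72.00

|A∩B|: x∈[4,10], y∈[8,10] → 6·2 = 12.
|A △ B| = |A| + |B| − 2·|A∩B| = 78 + 18 − 24 = 72.00.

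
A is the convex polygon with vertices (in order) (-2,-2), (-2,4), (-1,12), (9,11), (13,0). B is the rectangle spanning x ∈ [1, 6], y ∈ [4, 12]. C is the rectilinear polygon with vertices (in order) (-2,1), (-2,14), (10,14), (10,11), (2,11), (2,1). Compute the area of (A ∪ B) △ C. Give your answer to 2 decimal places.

149.75

|A ∪ B| = 162.25.
|(A ∪ B) ∩ C| = 44.25.
|(A ∪ B) △ C| = 162.25 + 76 − 88.5 = 149.75.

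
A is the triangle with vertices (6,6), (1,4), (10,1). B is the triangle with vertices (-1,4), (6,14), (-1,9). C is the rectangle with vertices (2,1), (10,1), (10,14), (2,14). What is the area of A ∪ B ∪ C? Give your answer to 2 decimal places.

By inclusion–exclusion:
Individual areas: |A| = 16.5, |B| = 17.5, |C| = 104.
|A∩B| = 0.
|A∩C| = 16.1333.
|B∩C| = 5.7143.
|A∩B∩C| = 0.
|A ∪ B ∪ C| = 138 − 21.8476 + 0 = 116.15.

116.15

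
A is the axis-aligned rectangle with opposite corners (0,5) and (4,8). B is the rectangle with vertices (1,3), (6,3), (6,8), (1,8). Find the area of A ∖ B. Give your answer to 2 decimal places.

3.00

|A∩B|: x∈[1,4], y∈[5,8] → 3·3 = 9.
|A| = 12.
|A ∖ B| = |A| − |A∩B| = 12 − 9 = 3.00.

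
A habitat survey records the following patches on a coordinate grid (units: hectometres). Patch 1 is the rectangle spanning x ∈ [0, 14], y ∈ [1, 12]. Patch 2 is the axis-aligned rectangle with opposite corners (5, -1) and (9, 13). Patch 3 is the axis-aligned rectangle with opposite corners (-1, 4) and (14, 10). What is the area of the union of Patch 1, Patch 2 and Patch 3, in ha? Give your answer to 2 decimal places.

By inclusion–exclusion:
Individual areas: |Patch 1| = 154, |Patch 2| = 56, |Patch 3| = 90.
|Patch 1∩Patch 2|: x∈[5,9], y∈[1,12] → 4·11 = 44.
|Patch 1∩Patch 3|: x∈[0,14], y∈[4,10] → 14·6 = 84.
|Patch 2∩Patch 3|: x∈[5,9], y∈[4,10] → 4·6 = 24.
|Patch 1∩Patch 2∩Patch 3| = 24.
|Patch 1 ∪ Patch 2 ∪ Patch 3| = 300 − 152 + 24 = 172.00.

172.00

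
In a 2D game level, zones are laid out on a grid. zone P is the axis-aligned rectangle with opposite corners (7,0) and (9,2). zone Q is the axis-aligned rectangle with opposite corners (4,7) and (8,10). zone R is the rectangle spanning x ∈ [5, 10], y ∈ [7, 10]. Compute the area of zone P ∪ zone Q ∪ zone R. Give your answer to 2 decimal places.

By inclusion–exclusion:
Individual areas: |zone P| = 4, |zone Q| = 12, |zone R| = 15.
|zone P∩zone Q| = 0 (no overlap).
|zone P∩zone R| = 0 (no overlap).
|zone Q∩zone R|: x∈[5,8], y∈[7,10] → 3·3 = 9.
|zone P∩zone Q∩zone R| = 0.
|zone P ∪ zone Q ∪ zone R| = 31 − 9 + 0 = 22.00.

22.00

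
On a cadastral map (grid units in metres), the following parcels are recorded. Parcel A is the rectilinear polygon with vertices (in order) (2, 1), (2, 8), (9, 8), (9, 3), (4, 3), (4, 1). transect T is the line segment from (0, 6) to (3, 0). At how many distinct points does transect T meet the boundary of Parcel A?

2

The segment meets the boundary at (2.5,1), (2,2).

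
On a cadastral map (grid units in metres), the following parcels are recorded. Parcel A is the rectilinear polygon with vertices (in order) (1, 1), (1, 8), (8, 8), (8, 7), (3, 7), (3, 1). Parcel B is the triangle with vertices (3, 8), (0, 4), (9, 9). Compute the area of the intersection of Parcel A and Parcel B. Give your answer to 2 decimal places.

The intersection is the polygon with vertices (1,5.333), (3,8), (7.2,8), (5.4,7), (3,7), (3,5.667), (1,4.556).
By the shoelace formula its area is 6.41.

6.41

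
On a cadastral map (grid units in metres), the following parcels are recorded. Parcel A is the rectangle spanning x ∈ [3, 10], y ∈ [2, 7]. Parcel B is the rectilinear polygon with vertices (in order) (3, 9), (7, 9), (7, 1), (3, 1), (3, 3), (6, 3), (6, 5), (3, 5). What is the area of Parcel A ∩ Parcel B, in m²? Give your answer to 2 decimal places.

The intersection is the polygon with vertices (7,7), (7,2), (3,2), (3,3), (6,3), (6,5), (3,5), (3,7).
By the shoelace formula its area is 14.00.

14.00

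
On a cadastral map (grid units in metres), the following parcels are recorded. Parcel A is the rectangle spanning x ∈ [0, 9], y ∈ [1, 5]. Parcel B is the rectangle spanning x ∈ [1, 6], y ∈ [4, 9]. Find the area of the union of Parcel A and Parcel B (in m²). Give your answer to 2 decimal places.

By inclusion–exclusion:
Individual areas: |Parcel A| = 36, |Parcel B| = 25.
|Parcel A∩Parcel B|: x∈[1,6], y∈[4,5] → 5·1 = 5.
|Parcel A ∪ Parcel B| = 61 − 5 = 56.00.

56.00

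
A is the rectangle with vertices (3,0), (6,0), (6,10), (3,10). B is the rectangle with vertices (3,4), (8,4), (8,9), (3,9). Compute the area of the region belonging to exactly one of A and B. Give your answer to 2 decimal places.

25.00

|A∩B|: x∈[3,6], y∈[4,9] → 3·5 = 15.
|A △ B| = |A| + |B| − 2·|A∩B| = 30 + 25 − 30 = 25.00.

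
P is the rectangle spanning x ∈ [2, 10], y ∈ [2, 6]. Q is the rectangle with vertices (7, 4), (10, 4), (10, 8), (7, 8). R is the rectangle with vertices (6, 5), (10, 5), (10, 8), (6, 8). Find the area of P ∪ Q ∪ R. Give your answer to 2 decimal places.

By inclusion–exclusion:
Individual areas: |P| = 32, |Q| = 12, |R| = 12.
|P∩Q|: x∈[7,10], y∈[4,6] → 3·2 = 6.
|P∩R|: x∈[6,10], y∈[5,6] → 4·1 = 4.
|Q∩R|: x∈[7,10], y∈[5,8] → 3·3 = 9.
|P∩Q∩R| = 3.
|P ∪ Q ∪ R| = 56 − 19 + 3 = 40.00.

40.00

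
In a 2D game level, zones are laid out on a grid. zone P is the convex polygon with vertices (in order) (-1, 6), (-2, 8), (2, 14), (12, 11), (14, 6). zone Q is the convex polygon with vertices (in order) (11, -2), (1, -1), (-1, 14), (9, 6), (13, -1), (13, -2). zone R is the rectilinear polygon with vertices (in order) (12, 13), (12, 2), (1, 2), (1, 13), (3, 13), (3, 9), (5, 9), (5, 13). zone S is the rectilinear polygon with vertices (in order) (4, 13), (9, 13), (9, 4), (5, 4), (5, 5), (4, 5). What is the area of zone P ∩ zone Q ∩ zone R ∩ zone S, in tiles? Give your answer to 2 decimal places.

9.40

The intersection is the polygon with vertices (5,9), (5,9.2), (9,6), (4,6), (4,9).
By the shoelace formula its area is 9.40.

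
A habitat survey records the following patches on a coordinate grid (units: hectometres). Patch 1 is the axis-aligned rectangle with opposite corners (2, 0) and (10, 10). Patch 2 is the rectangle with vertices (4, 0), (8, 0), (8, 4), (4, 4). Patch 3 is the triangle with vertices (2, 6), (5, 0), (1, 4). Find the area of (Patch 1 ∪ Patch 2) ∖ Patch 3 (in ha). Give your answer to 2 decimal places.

|Patch 1 ∪ Patch 2| = 80.
|(Patch 1 ∪ Patch 2) ∩ Patch 3| = 4.5.
|(Patch 1 ∪ Patch 2) ∖ Patch 3| = 80 − 4.5 = 75.50.

75.50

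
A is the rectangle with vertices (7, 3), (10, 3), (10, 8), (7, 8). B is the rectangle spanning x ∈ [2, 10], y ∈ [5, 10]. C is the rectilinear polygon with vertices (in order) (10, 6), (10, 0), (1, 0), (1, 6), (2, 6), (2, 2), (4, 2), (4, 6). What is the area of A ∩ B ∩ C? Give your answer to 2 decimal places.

The intersection is the polygon with vertices (7,5), (7,6), (10,6), (10,5).
By the shoelace formula its area is 3.00.

3.00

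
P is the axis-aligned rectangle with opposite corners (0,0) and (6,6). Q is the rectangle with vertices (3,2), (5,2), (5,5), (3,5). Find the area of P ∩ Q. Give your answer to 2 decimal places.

|P∩Q|: x∈[3,5], y∈[2,5] → 2·3 = 6.

6.00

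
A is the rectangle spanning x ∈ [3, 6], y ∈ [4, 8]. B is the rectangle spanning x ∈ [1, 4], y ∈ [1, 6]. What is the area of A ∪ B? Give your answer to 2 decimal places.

25.00

By inclusion–exclusion:
Individual areas: |A| = 12, |B| = 15.
|A∩B|: x∈[3,4], y∈[4,6] → 1·2 = 2.
|A ∪ B| = 27 − 2 = 25.00.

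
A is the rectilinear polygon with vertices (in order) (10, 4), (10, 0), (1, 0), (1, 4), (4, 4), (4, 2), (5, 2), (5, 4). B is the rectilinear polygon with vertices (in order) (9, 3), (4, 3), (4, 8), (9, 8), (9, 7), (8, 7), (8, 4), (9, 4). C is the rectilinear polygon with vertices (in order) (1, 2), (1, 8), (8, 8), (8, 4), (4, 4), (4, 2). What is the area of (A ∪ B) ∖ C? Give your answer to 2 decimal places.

30.00

|A ∪ B| = 52.
|(A ∪ B) ∩ C| = 22.
|(A ∪ B) ∖ C| = 52 − 22 = 30.00.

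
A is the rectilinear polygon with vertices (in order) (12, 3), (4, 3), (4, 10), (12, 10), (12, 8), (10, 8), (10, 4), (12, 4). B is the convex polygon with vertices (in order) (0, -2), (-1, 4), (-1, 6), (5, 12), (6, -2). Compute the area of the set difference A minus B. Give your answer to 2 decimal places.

|A| = 48, |A∩B| = 9.75.
|A ∖ B| = |A| − |A∩B| = 48 − 9.75 = 38.25.

38.25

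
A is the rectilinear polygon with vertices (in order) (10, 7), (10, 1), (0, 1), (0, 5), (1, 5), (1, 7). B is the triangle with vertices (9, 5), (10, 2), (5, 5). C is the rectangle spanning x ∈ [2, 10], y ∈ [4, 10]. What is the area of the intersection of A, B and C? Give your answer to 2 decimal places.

3.33

The intersection is the polygon with vertices (5,5), (9,5), (9.333,4), (6.667,4).
By the shoelace formula its area is 3.33.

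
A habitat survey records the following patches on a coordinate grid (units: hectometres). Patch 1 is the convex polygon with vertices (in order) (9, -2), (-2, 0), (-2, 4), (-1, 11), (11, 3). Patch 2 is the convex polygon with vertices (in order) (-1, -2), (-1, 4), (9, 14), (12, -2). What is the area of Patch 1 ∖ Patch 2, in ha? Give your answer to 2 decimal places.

|Patch 1| = 101.5, |Patch 1∩Patch 2| = 79.2091.
|Patch 1 ∖ Patch 2| = |Patch 1| − |Patch 1∩Patch 2| = 101.5 − 79.2091 = 22.29.

22.29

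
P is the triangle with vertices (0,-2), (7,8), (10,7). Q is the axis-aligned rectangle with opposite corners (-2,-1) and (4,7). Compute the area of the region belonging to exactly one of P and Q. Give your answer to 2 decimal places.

|P| = 18.5, |Q| = 48, |P∩Q| = 4.023.
|P △ Q| = |P| + |Q| − 2·|P∩Q| = 18.5 + 48 − 8.046 = 58.45.

58.45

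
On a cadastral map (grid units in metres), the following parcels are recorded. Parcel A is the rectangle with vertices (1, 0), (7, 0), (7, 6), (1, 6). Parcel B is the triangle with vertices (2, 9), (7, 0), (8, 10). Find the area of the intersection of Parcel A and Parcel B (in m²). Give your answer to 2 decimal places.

10.00

The intersection is the polygon with vertices (7,6), (7,0), (3.667,6).
By the shoelace formula its area is 10.00.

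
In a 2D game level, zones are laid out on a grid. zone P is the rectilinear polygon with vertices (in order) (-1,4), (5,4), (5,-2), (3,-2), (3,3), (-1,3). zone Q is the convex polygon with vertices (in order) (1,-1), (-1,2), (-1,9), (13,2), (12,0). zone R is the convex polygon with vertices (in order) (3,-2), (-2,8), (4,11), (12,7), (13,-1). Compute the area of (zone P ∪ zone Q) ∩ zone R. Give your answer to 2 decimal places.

73.42

|zone P ∪ zone Q| = 83.0455.
|(zone P ∪ zone Q) ∩ zone R| = 73.42.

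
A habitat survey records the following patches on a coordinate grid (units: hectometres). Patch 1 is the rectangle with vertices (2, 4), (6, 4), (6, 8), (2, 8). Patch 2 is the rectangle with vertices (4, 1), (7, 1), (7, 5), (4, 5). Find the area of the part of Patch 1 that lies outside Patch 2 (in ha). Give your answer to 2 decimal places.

14.00

|Patch 1∩Patch 2|: x∈[4,6], y∈[4,5] → 2·1 = 2.
|Patch 1| = 16.
|Patch 1 ∖ Patch 2| = |Patch 1| − |Patch 1∩Patch 2| = 16 − 2 = 14.00.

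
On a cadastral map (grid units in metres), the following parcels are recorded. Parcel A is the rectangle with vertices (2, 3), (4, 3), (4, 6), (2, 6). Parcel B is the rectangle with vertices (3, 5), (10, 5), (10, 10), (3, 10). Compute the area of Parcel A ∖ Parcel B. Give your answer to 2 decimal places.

5.00

|Parcel A∩Parcel B|: x∈[3,4], y∈[5,6] → 1·1 = 1.
|Parcel A| = 6.
|Parcel A ∖ Parcel B| = |Parcel A| − |Parcel A∩Parcel B| = 6 − 1 = 5.00.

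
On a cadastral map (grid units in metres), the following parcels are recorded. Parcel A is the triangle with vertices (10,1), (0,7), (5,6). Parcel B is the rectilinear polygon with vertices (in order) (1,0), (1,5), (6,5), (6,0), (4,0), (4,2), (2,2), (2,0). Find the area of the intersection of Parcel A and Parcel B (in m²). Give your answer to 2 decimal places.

The intersection is the polygon with vertices (3.333,5), (6,5), (6,3.4).
By the shoelace formula its area is 2.13.

2.13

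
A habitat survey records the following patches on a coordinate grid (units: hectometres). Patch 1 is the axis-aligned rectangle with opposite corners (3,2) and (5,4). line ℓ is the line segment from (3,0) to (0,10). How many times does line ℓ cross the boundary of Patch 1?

0

The segment lies entirely outside Patch 1 and never meets its boundary.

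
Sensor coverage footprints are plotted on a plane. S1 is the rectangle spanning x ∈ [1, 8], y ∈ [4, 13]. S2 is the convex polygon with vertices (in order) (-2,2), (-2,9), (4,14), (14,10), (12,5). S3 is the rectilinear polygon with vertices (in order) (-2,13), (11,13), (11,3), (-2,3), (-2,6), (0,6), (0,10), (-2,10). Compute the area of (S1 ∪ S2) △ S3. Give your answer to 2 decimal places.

|S1 ∪ S2| = 126.8476.
|(S1 ∪ S2) ∩ S3| = 103.3571.
|(S1 ∪ S2) △ S3| = 126.8476 + 122 − 206.7143 = 42.13.

42.13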